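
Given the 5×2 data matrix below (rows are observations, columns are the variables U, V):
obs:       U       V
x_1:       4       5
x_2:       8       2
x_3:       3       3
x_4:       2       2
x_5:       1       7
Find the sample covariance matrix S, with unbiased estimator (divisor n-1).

Step 1 — column means:
  mean(U) = (4 + 8 + 3 + 2 + 1) / 5 = 18/5 = 3.6
  mean(V) = (5 + 2 + 3 + 2 + 7) / 5 = 19/5 = 3.8

Step 2 — sample covariance S[i,j] = (1/(n-1)) · Σ_k (x_{k,i} - mean_i) · (x_{k,j} - mean_j), with n-1 = 4.
  S[U,U] = ((0.4)·(0.4) + (4.4)·(4.4) + (-0.6)·(-0.6) + (-1.6)·(-1.6) + (-2.6)·(-2.6)) / 4 = 29.2/4 = 7.3
  S[U,V] = ((0.4)·(1.2) + (4.4)·(-1.8) + (-0.6)·(-0.8) + (-1.6)·(-1.8) + (-2.6)·(3.2)) / 4 = -12.4/4 = -3.1
  S[V,V] = ((1.2)·(1.2) + (-1.8)·(-1.8) + (-0.8)·(-0.8) + (-1.8)·(-1.8) + (3.2)·(3.2)) / 4 = 18.8/4 = 4.7

S is symmetric (S[j,i] = S[i,j]). Assembling:

S = [[7.3, -3.1],
 [-3.1, 4.7]]


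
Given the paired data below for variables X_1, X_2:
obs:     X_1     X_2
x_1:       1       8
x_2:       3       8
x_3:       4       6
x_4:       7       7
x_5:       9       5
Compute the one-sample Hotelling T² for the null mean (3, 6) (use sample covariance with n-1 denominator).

Step 1 — sample mean vector:
  mean(X_1) = (1 + 3 + 4 + 7 + 9) / 5 = 24/5 = 4.8
  mean(X_2) = (8 + 8 + 6 + 7 + 5) / 5 = 34/5 = 6.8
  x̄ = (4.8, 6.8),  deviation x̄ - mu_0 = (4.8, 6.8) - (3, 6) = (1.8, 0.8).

Step 2 — sample covariance matrix, S[i,j] = (1/(n-1)) · Σ_k (x_{k,i} - mean_i) · (x_{k,j} - mean_j), divisor n-1 = 4:
  S[X_1,X_1] = ((-3.8)·(-3.8) + (-1.8)·(-1.8) + (-0.8)·(-0.8) + (2.2)·(2.2) + (4.2)·(4.2)) / 4 = 40.8/4 = 10.2
  S[X_1,X_2] = ((-3.8)·(1.2) + (-1.8)·(1.2) + (-0.8)·(-0.8) + (2.2)·(0.2) + (4.2)·(-1.8)) / 4 = -13.2/4 = -3.3
  S[X_2,X_2] = ((1.2)·(1.2) + (1.2)·(1.2) + (-0.8)·(-0.8) + (0.2)·(0.2) + (-1.8)·(-1.8)) / 4 = 6.8/4 = 1.7
  S = [[10.2, -3.3],
 [-3.3, 1.7]].

Step 3 — invert S. det(S) = 10.2·1.7 - (-3.3)² = 6.45.
  S^{-1} = (1/det) · [[d, -b], [-b, a]] = [[0.2636, 0.5116],
 [0.5116, 1.5814]].

Step 4 — quadratic form (x̄ - mu_0)^T · S^{-1} · (x̄ - mu_0):
  S^{-1} · (x̄ - mu_0) = (0.8837, 2.186),
  (x̄ - mu_0)^T · [...] = (1.8)·(0.8837) + (0.8)·(2.186) = 3.3395.

Step 5 — scale by n: T² = 5 · 3.3395 = 16.6977.

T² ≈ 16.6977


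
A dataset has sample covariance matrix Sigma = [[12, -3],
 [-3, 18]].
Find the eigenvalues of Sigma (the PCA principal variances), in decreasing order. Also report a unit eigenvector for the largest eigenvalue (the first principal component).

Step 1 — characteristic polynomial of 2×2 Sigma:
  det(Sigma - λI) = λ² - trace · λ + det = 0.
  trace = 12 + 18 = 30, det = 12·18 - (-3)² = 207.
Step 2 — discriminant:
  Δ = trace² - 4·det = 900 - 828 = 72.
Step 3 — eigenvalues:
  λ = (trace ± √Δ)/2 = (30 ± 8.4853)/2,
  λ_1 = 19.2426,  λ_2 = 10.7574.

Step 4 — unit eigenvector for λ_1: solve (Sigma - λ_1 I)v = 0. First row:
  (12 - 19.2426)·v_x + (-3)·v_y = 0, i.e. (-7.2426)·v_x + (-3)·v_y = 0,
  so v ∝ (b, λ_1 - a) = (-3, 7.2426); multiply by -1 so the first entry is positive: u = (3, -7.2426).
  ||u|| = √((3)² + (-7.2426)²) = √(61.4558) ≈ 7.8394,
  v_1 = u/||u|| ≈ (0.3827, -0.9239) (||v_1|| = 1).

λ_1 = 19.2426,  λ_2 = 10.7574;  v_1 ≈ (0.3827, -0.9239)


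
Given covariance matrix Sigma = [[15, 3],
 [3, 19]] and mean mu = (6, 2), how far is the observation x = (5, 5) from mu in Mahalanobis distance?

Step 1 — centre the observation: (x - mu) = (-1, 3).

Step 2 — invert Sigma. det(Sigma) = 15·19 - (3)² = 276.
  Sigma^{-1} = (1/det) · [[d, -b], [-b, a]] = [[0.0688, -0.0109],
 [-0.0109, 0.0543]].

Step 3 — form the quadratic (x - mu)^T · Sigma^{-1} · (x - mu):
  Sigma^{-1} · (x - mu) = (-0.1014, 0.1739).
  (x - mu)^T · [Sigma^{-1} · (x - mu)] = (-1)·(-0.1014) + (3)·(0.1739) = 0.6232.

Step 4 — take square root: d = √(0.6232) ≈ 0.7894.

d(x, mu) = √(0.6232) ≈ 0.7894


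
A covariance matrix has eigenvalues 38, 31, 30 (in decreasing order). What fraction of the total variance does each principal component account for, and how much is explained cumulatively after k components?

Step 1 — total variance = trace(Sigma) = Σ λ_i = 38 + 31 + 30 = 99.

Step 2 — fraction explained by component i = λ_i / Σ λ:
  PC1: 38/99 = 0.3838
  PC2: 31/99 = 0.3131
  PC3: 30/99 = 0.303

Step 3 — cumulative fraction after k components = (λ_1 + ... + λ_k) / Σ λ:
  k = 1: 38/99 = 0.3838
  k = 2: (38 + 31)/99 = 69/99 = 0.697
  k = 3: (38 + 31 + 30)/99 = 99/99 = 1

Summary (fraction, with percent):

explained: PC1 0.3838 (38.38%), PC2 0.3131 (31.31%), PC3 0.303 (30.3%);  cumulative: 0.3838, 0.697, 1


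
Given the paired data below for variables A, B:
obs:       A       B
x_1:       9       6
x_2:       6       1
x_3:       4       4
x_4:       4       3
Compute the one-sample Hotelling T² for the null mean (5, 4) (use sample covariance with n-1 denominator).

Step 1 — sample mean vector:
  mean(A) = (9 + 6 + 4 + 4) / 4 = 23/4 = 5.75
  mean(B) = (6 + 1 + 4 + 3) / 4 = 14/4 = 3.5
  x̄ = (5.75, 3.5),  deviation x̄ - mu_0 = (5.75, 3.5) - (5, 4) = (0.75, -0.5).

Step 2 — sample covariance matrix, S[i,j] = (1/(n-1)) · Σ_k (x_{k,i} - mean_i) · (x_{k,j} - mean_j), divisor n-1 = 3:
  S[A,A] = ((3.25)·(3.25) + (0.25)·(0.25) + (-1.75)·(-1.75) + (-1.75)·(-1.75)) / 3 = 16.75/3 = 5.5833
  S[A,B] = ((3.25)·(2.5) + (0.25)·(-2.5) + (-1.75)·(0.5) + (-1.75)·(-0.5)) / 3 = 7.5/3 = 2.5
  S[B,B] = ((2.5)·(2.5) + (-2.5)·(-2.5) + (0.5)·(0.5) + (-0.5)·(-0.5)) / 3 = 13/3 = 4.3333
  S = [[5.5833, 2.5],
 [2.5, 4.3333]].

Step 3 — invert S. det(S) = 5.5833·4.3333 - (2.5)² = 17.9444.
  S^{-1} = (1/det) · [[d, -b], [-b, a]] = [[0.2415, -0.1393],
 [-0.1393, 0.3111]].

Step 4 — quadratic form (x̄ - mu_0)^T · S^{-1} · (x̄ - mu_0):
  S^{-1} · (x̄ - mu_0) = (0.2508, -0.2601),
  (x̄ - mu_0)^T · [...] = (0.75)·(0.2508) + (-0.5)·(-0.2601) = 0.3181.

Step 5 — scale by n: T² = 4 · 0.3181 = 1.2724.

T² ≈ 1.2724


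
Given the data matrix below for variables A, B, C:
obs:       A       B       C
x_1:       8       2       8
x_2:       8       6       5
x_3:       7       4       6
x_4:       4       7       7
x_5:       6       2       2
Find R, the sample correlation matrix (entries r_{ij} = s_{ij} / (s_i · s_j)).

Step 1 — column means:
  mean(A) = (8 + 8 + 7 + 4 + 6) / 5 = 33/5 = 6.6
  mean(B) = (2 + 6 + 4 + 7 + 2) / 5 = 21/5 = 4.2
  mean(C) = (8 + 5 + 6 + 7 + 2) / 5 = 28/5 = 5.6

Step 2 — sample variances and covariances s[i,j] = (1/(n-1)) · Σ_k (x_{k,i} - mean_i) · (x_{k,j} - mean_j), with n-1 = 4:
  s[A,A] = ((1.4)·(1.4) + (1.4)·(1.4) + (0.4)·(0.4) + (-2.6)·(-2.6) + (-0.6)·(-0.6)) / 4 = 11.2/4 = 2.8
  s[A,B] = ((1.4)·(-2.2) + (1.4)·(1.8) + (0.4)·(-0.2) + (-2.6)·(2.8) + (-0.6)·(-2.2)) / 4 = -6.6/4 = -1.65
  s[A,C] = ((1.4)·(2.4) + (1.4)·(-0.6) + (0.4)·(0.4) + (-2.6)·(1.4) + (-0.6)·(-3.6)) / 4 = 1.2/4 = 0.3
  s[B,B] = ((-2.2)·(-2.2) + (1.8)·(1.8) + (-0.2)·(-0.2) + (2.8)·(2.8) + (-2.2)·(-2.2)) / 4 = 20.8/4 = 5.2
  s[B,C] = ((-2.2)·(2.4) + (1.8)·(-0.6) + (-0.2)·(0.4) + (2.8)·(1.4) + (-2.2)·(-3.6)) / 4 = 5.4/4 = 1.35
  s[C,C] = ((2.4)·(2.4) + (-0.6)·(-0.6) + (0.4)·(0.4) + (1.4)·(1.4) + (-3.6)·(-3.6)) / 4 = 21.2/4 = 5.3
  Sample standard deviations s_i = √(s[i,i]):
  s(A) = √(2.8) = 1.6733
  s(B) = √(5.2) = 2.2804
  s(C) = √(5.3) = 2.3022

Step 3 — r_{ij} = s_{ij} / (s_i · s_j):
  r[A,A] = 1 (diagonal).
  r[A,B] = -1.65 / (1.6733 · 2.2804) = -1.65 / 3.8158 = -0.4324
  r[A,C] = 0.3 / (1.6733 · 2.3022) = 0.3 / 3.8523 = 0.0779
  r[B,B] = 1 (diagonal).
  r[B,C] = 1.35 / (2.2804 · 2.3022) = 1.35 / 5.2498 = 0.2572
  r[C,C] = 1 (diagonal).

R is symmetric with unit diagonal. Assembling:

R = [[1, -0.4324, 0.0779],
 [-0.4324, 1, 0.2572],
 [0.0779, 0.2572, 1]]


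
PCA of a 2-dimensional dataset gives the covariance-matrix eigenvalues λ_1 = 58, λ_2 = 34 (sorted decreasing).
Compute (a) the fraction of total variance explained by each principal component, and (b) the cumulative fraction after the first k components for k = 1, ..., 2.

Step 1 — total variance = trace(Sigma) = Σ λ_i = 58 + 34 = 92.

Step 2 — fraction explained by component i = λ_i / Σ λ:
  PC1: 58/92 = 0.6304
  PC2: 34/92 = 0.3696

Step 3 — cumulative fraction after k components = (λ_1 + ... + λ_k) / Σ λ:
  k = 1: 58/92 = 0.6304
  k = 2: (58 + 34)/92 = 92/92 = 1

Summary (fraction, with percent):

explained: PC1 0.6304 (63.04%), PC2 0.3696 (36.96%);  cumulative: 0.6304, 1


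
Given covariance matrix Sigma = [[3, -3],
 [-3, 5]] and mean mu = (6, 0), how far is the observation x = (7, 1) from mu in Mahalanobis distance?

Step 1 — centre the observation: (x - mu) = (1, 1).

Step 2 — invert Sigma. det(Sigma) = 3·5 - (-3)² = 6.
  Sigma^{-1} = (1/det) · [[d, -b], [-b, a]] = [[0.8333, 0.5],
 [0.5, 0.5]].

Step 3 — form the quadratic (x - mu)^T · Sigma^{-1} · (x - mu):
  Sigma^{-1} · (x - mu) = (1.3333, 1).
  (x - mu)^T · [Sigma^{-1} · (x - mu)] = (1)·(1.3333) + (1)·(1) = 2.3333.

Step 4 — take square root: d = √(2.3333) ≈ 1.5275.

d(x, mu) = √(2.3333) ≈ 1.5275


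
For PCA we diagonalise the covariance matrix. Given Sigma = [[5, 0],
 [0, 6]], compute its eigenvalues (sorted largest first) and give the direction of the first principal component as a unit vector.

Step 1 — characteristic polynomial of 2×2 Sigma:
  det(Sigma - λI) = λ² - trace · λ + det = 0.
  trace = 5 + 6 = 11, det = 5·6 - (0)² = 30.
Step 2 — discriminant:
  Δ = trace² - 4·det = 121 - 120 = 1.
Step 3 — eigenvalues:
  λ = (trace ± √Δ)/2 = (11 ± 1)/2,
  λ_1 = 6,  λ_2 = 5.

Step 4 — unit eigenvector for λ_1: Sigma is diagonal, so its eigenvectors are the coordinate axes. λ_1 = 6 is the diagonal entry on the second coordinate axis, hence
  v_1 = (0, 1) (||v_1|| = 1).

λ_1 = 6,  λ_2 = 5;  v_1 ≈ (0, 1)


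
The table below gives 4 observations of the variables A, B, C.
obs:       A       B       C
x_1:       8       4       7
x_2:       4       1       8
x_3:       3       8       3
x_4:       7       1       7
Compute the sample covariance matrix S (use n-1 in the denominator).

Step 1 — column means:
  mean(A) = (8 + 4 + 3 + 7) / 4 = 22/4 = 5.5
  mean(B) = (4 + 1 + 8 + 1) / 4 = 14/4 = 3.5
  mean(C) = (7 + 8 + 3 + 7) / 4 = 25/4 = 6.25

Step 2 — sample covariance S[i,j] = (1/(n-1)) · Σ_k (x_{k,i} - mean_i) · (x_{k,j} - mean_j), with n-1 = 3.
  S[A,A] = ((2.5)·(2.5) + (-1.5)·(-1.5) + (-2.5)·(-2.5) + (1.5)·(1.5)) / 3 = 17/3 = 5.6667
  S[A,B] = ((2.5)·(0.5) + (-1.5)·(-2.5) + (-2.5)·(4.5) + (1.5)·(-2.5)) / 3 = -10/3 = -3.3333
  S[A,C] = ((2.5)·(0.75) + (-1.5)·(1.75) + (-2.5)·(-3.25) + (1.5)·(0.75)) / 3 = 8.5/3 = 2.8333
  S[B,B] = ((0.5)·(0.5) + (-2.5)·(-2.5) + (4.5)·(4.5) + (-2.5)·(-2.5)) / 3 = 33/3 = 11
  S[B,C] = ((0.5)·(0.75) + (-2.5)·(1.75) + (4.5)·(-3.25) + (-2.5)·(0.75)) / 3 = -20.5/3 = -6.8333
  S[C,C] = ((0.75)·(0.75) + (1.75)·(1.75) + (-3.25)·(-3.25) + (0.75)·(0.75)) / 3 = 14.75/3 = 4.9167

S is symmetric (S[j,i] = S[i,j]). Assembling:

S = [[5.6667, -3.3333, 2.8333],
 [-3.3333, 11, -6.8333],
 [2.8333, -6.8333, 4.9167]]


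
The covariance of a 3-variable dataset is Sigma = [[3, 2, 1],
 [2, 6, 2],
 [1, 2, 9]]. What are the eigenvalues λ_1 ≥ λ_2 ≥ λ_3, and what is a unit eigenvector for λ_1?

Step 1 — characteristic polynomial p(λ) = det(λI - Sigma) = λ³ - tr·λ² + c_1·λ - det, where tr = trace, c_1 = sum of the principal 2×2 minors, det = det(Sigma):
  tr = 3 + 6 + 9 = 18,
  c_1 = (3·6 - (2)²) + (3·9 - (1)²) + (6·9 - (2)²) = 14 + 26 + 50 = 90,
  det = 3·(6·9 - (2)²) - (2)·((2)·9 - (2)·(1)) + (1)·((2)·(2) - 6·(1)) = 3·(50) - (2)·(16) + (1)·(-2) = 116.
  So p(λ) = λ³ - 18λ² + 90λ - 116.
Step 2 — look for an integer root (rational root theorem: any rational root is an integer divisor of 116). Testing λ = 2:
  p(2) = 8 - 72 + 180 - 116 = 0  ✓
  Dividing out (λ - 2): p(λ) = (λ - 2)(λ² - 16λ + 58).
Step 3 — remaining eigenvalues from the quadratic λ² - 16λ + 58 = 0:
  Δ = 16² - 4·58 = 256 - 232 = 24,  λ = (16 ± √24)/2 = (16 ± 4.899)/2 ≈ 10.4495 or 5.5505.
  Sorted: λ_1 = 10.4495,  λ_2 = 5.5505,  λ_3 = 2  (check: sum = 18 = tr ✓).

Step 4 — unit eigenvector for λ_1 ≈ 10.4495: v spans the null space of (Sigma - λ_1 I), whose rows are
  r_1 = (-7.4495, 2, 1),  r_2 = (2, -4.4495, 2),  r_3 = (1, 2, -1.4495).
  v is orthogonal to every row, so take v ∝ r_1 × r_2 = ((2)·(2) - (1)·(-4.4495), (1)·(2) - (-7.4495)·(2), (-7.4495)·(-4.4495) - (2)·(2)) ≈ (8.4495, 16.899, 29.1464).
  Let u = (8.4495, 16.899, 29.1464).
  ||u|| = √((8.4495)² + (16.899)² + (29.1464)²) = √(1206.4837) ≈ 34.7345,  v_1 = u/||u|| ≈ (0.2433, 0.4865, 0.8391) (||v_1|| = 1).

λ_1 = 10.4495,  λ_2 = 5.5505,  λ_3 = 2;  v_1 ≈ (0.2433, 0.4865, 0.8391)


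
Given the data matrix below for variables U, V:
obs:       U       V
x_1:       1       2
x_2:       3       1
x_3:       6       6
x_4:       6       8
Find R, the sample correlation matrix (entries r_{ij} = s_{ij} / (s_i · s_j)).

Step 1 — column means:
  mean(U) = (1 + 3 + 6 + 6) / 4 = 16/4 = 4
  mean(V) = (2 + 1 + 6 + 8) / 4 = 17/4 = 4.25

Step 2 — sample variances and covariances s[i,j] = (1/(n-1)) · Σ_k (x_{k,i} - mean_i) · (x_{k,j} - mean_j), with n-1 = 3:
  s[U,U] = ((-3)·(-3) + (-1)·(-1) + (2)·(2) + (2)·(2)) / 3 = 18/3 = 6
  s[U,V] = ((-3)·(-2.25) + (-1)·(-3.25) + (2)·(1.75) + (2)·(3.75)) / 3 = 21/3 = 7
  s[V,V] = ((-2.25)·(-2.25) + (-3.25)·(-3.25) + (1.75)·(1.75) + (3.75)·(3.75)) / 3 = 32.75/3 = 10.9167
  Sample standard deviations s_i = √(s[i,i]):
  s(U) = √(6) = 2.4495
  s(V) = √(10.9167) = 3.304

Step 3 — r_{ij} = s_{ij} / (s_i · s_j):
  r[U,U] = 1 (diagonal).
  r[U,V] = 7 / (2.4495 · 3.304) = 7 / 8.0932 = 0.8649
  r[V,V] = 1 (diagonal).

R is symmetric with unit diagonal. Assembling:

R = [[1, 0.8649],
 [0.8649, 1]]


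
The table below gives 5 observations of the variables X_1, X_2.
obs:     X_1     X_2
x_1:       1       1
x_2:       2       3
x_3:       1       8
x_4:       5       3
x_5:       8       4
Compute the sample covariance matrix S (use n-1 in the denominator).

Step 1 — column means:
  mean(X_1) = (1 + 2 + 1 + 5 + 8) / 5 = 17/5 = 3.4
  mean(X_2) = (1 + 3 + 8 + 3 + 4) / 5 = 19/5 = 3.8

Step 2 — sample covariance S[i,j] = (1/(n-1)) · Σ_k (x_{k,i} - mean_i) · (x_{k,j} - mean_j), with n-1 = 4.
  S[X_1,X_1] = ((-2.4)·(-2.4) + (-1.4)·(-1.4) + (-2.4)·(-2.4) + (1.6)·(1.6) + (4.6)·(4.6)) / 4 = 37.2/4 = 9.3
  S[X_1,X_2] = ((-2.4)·(-2.8) + (-1.4)·(-0.8) + (-2.4)·(4.2) + (1.6)·(-0.8) + (4.6)·(0.2)) / 4 = -2.6/4 = -0.65
  S[X_2,X_2] = ((-2.8)·(-2.8) + (-0.8)·(-0.8) + (4.2)·(4.2) + (-0.8)·(-0.8) + (0.2)·(0.2)) / 4 = 26.8/4 = 6.7

S is symmetric (S[j,i] = S[i,j]). Assembling:

S = [[9.3, -0.65],
 [-0.65, 6.7]]


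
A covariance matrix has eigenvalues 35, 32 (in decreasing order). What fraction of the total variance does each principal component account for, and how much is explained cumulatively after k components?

Step 1 — total variance = trace(Sigma) = Σ λ_i = 35 + 32 = 67.

Step 2 — fraction explained by component i = λ_i / Σ λ:
  PC1: 35/67 = 0.5224
  PC2: 32/67 = 0.4776

Step 3 — cumulative fraction after k components = (λ_1 + ... + λ_k) / Σ λ:
  k = 1: 35/67 = 0.5224
  k = 2: (35 + 32)/67 = 67/67 = 1

Summary (fraction, with percent):

explained: PC1 0.5224 (52.24%), PC2 0.4776 (47.76%);  cumulative: 0.5224, 1


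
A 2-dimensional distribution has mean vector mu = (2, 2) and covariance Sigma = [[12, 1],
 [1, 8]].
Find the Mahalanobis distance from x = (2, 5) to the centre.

Step 1 — centre the observation: (x - mu) = (0, 3).

Step 2 — invert Sigma. det(Sigma) = 12·8 - (1)² = 95.
  Sigma^{-1} = (1/det) · [[d, -b], [-b, a]] = [[0.0842, -0.0105],
 [-0.0105, 0.1263]].

Step 3 — form the quadratic (x - mu)^T · Sigma^{-1} · (x - mu):
  Sigma^{-1} · (x - mu) = (-0.0316, 0.3789).
  (x - mu)^T · [Sigma^{-1} · (x - mu)] = (0)·(-0.0316) + (3)·(0.3789) = 1.1368.

Step 4 — take square root: d = √(1.1368) ≈ 1.0662.

d(x, mu) = √(1.1368) ≈ 1.0662


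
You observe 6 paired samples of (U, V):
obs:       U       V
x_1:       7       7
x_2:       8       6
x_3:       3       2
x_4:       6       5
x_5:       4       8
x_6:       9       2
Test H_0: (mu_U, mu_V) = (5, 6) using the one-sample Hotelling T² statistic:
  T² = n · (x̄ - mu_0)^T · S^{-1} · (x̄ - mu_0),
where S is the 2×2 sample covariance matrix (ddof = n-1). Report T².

Step 1 — sample mean vector:
  mean(U) = (7 + 8 + 3 + 6 + 4 + 9) / 6 = 37/6 = 6.1667
  mean(V) = (7 + 6 + 2 + 5 + 8 + 2) / 6 = 30/6 = 5
  x̄ = (6.1667, 5),  deviation x̄ - mu_0 = (6.1667, 5) - (5, 6) = (1.1667, -1).

Step 2 — sample covariance matrix, S[i,j] = (1/(n-1)) · Σ_k (x_{k,i} - mean_i) · (x_{k,j} - mean_j), divisor n-1 = 5:
  S[U,U] = ((0.8333)·(0.8333) + (1.8333)·(1.8333) + (-3.1667)·(-3.1667) + (-0.1667)·(-0.1667) + (-2.1667)·(-2.1667) + (2.8333)·(2.8333)) / 5 = 26.8333/5 = 5.3667
  S[U,V] = ((0.8333)·(2) + (1.8333)·(1) + (-3.1667)·(-3) + (-0.1667)·(0) + (-2.1667)·(3) + (2.8333)·(-3)) / 5 = -2/5 = -0.4
  S[V,V] = ((2)·(2) + (1)·(1) + (-3)·(-3) + (0)·(0) + (3)·(3) + (-3)·(-3)) / 5 = 32/5 = 6.4
  S = [[5.3667, -0.4],
 [-0.4, 6.4]].

Step 3 — invert S. det(S) = 5.3667·6.4 - (-0.4)² = 34.1867.
  S^{-1} = (1/det) · [[d, -b], [-b, a]] = [[0.1872, 0.0117],
 [0.0117, 0.157]].

Step 4 — quadratic form (x̄ - mu_0)^T · S^{-1} · (x̄ - mu_0):
  S^{-1} · (x̄ - mu_0) = (0.2067, -0.1433),
  (x̄ - mu_0)^T · [...] = (1.1667)·(0.2067) + (-1)·(-0.1433) = 0.3845.

Step 5 — scale by n: T² = 6 · 0.3845 = 2.3069.

T² ≈ 2.3069


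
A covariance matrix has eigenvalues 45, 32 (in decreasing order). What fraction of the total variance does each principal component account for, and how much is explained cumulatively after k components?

Step 1 — total variance = trace(Sigma) = Σ λ_i = 45 + 32 = 77.

Step 2 — fraction explained by component i = λ_i / Σ λ:
  PC1: 45/77 = 0.5844
  PC2: 32/77 = 0.4156

Step 3 — cumulative fraction after k components = (λ_1 + ... + λ_k) / Σ λ:
  k = 1: 45/77 = 0.5844
  k = 2: (45 + 32)/77 = 77/77 = 1

Summary (fraction, with percent):

explained: PC1 0.5844 (58.44%), PC2 0.4156 (41.56%);  cumulative: 0.5844, 1


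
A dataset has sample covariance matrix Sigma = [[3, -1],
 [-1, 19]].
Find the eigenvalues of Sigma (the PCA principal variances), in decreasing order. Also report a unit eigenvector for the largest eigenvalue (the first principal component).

Step 1 — characteristic polynomial of 2×2 Sigma:
  det(Sigma - λI) = λ² - trace · λ + det = 0.
  trace = 3 + 19 = 22, det = 3·19 - (-1)² = 56.
Step 2 — discriminant:
  Δ = trace² - 4·det = 484 - 224 = 260.
Step 3 — eigenvalues:
  λ = (trace ± √Δ)/2 = (22 ± 16.1245)/2,
  λ_1 = 19.0623,  λ_2 = 2.9377.

Step 4 — unit eigenvector for λ_1: solve (Sigma - λ_1 I)v = 0. First row:
  (3 - 19.0623)·v_x + (-1)·v_y = 0, i.e. (-16.0623)·v_x + (-1)·v_y = 0,
  so v ∝ (b, λ_1 - a) = (-1, 16.0623); multiply by -1 so the first entry is positive: u = (1, -16.0623).
  ||u|| = √((1)² + (-16.0623)²) = √(258.9961) ≈ 16.0934,
  v_1 = u/||u|| ≈ (0.0621, -0.9981) (||v_1|| = 1).

λ_1 = 19.0623,  λ_2 = 2.9377;  v_1 ≈ (0.0621, -0.9981)


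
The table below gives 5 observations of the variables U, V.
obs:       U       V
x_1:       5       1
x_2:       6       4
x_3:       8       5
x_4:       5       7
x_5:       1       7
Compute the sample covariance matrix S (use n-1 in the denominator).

Step 1 — column means:
  mean(U) = (5 + 6 + 8 + 5 + 1) / 5 = 25/5 = 5
  mean(V) = (1 + 4 + 5 + 7 + 7) / 5 = 24/5 = 4.8

Step 2 — sample covariance S[i,j] = (1/(n-1)) · Σ_k (x_{k,i} - mean_i) · (x_{k,j} - mean_j), with n-1 = 4.
  S[U,U] = ((0)·(0) + (1)·(1) + (3)·(3) + (0)·(0) + (-4)·(-4)) / 4 = 26/4 = 6.5
  S[U,V] = ((0)·(-3.8) + (1)·(-0.8) + (3)·(0.2) + (0)·(2.2) + (-4)·(2.2)) / 4 = -9/4 = -2.25
  S[V,V] = ((-3.8)·(-3.8) + (-0.8)·(-0.8) + (0.2)·(0.2) + (2.2)·(2.2) + (2.2)·(2.2)) / 4 = 24.8/4 = 6.2

S is symmetric (S[j,i] = S[i,j]). Assembling:

S = [[6.5, -2.25],
 [-2.25, 6.2]]


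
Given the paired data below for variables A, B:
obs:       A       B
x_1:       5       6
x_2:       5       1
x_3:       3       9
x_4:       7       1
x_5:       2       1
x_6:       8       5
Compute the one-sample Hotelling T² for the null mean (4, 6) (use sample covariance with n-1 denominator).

Step 1 — sample mean vector:
  mean(A) = (5 + 5 + 3 + 7 + 2 + 8) / 6 = 30/6 = 5
  mean(B) = (6 + 1 + 9 + 1 + 1 + 5) / 6 = 23/6 = 3.8333
  x̄ = (5, 3.8333),  deviation x̄ - mu_0 = (5, 3.8333) - (4, 6) = (1, -2.1667).

Step 2 — sample covariance matrix, S[i,j] = (1/(n-1)) · Σ_k (x_{k,i} - mean_i) · (x_{k,j} - mean_j), divisor n-1 = 5:
  S[A,A] = ((0)·(0) + (0)·(0) + (-2)·(-2) + (2)·(2) + (-3)·(-3) + (3)·(3)) / 5 = 26/5 = 5.2
  S[A,B] = ((0)·(2.1667) + (0)·(-2.8333) + (-2)·(5.1667) + (2)·(-2.8333) + (-3)·(-2.8333) + (3)·(1.1667)) / 5 = -4/5 = -0.8
  S[B,B] = ((2.1667)·(2.1667) + (-2.8333)·(-2.8333) + (5.1667)·(5.1667) + (-2.8333)·(-2.8333) + (-2.8333)·(-2.8333) + (1.1667)·(1.1667)) / 5 = 56.8333/5 = 11.3667
  S = [[5.2, -0.8],
 [-0.8, 11.3667]].

Step 3 — invert S. det(S) = 5.2·11.3667 - (-0.8)² = 58.4667.
  S^{-1} = (1/det) · [[d, -b], [-b, a]] = [[0.1944, 0.0137],
 [0.0137, 0.0889]].

Step 4 — quadratic form (x̄ - mu_0)^T · S^{-1} · (x̄ - mu_0):
  S^{-1} · (x̄ - mu_0) = (0.1648, -0.179),
  (x̄ - mu_0)^T · [...] = (1)·(0.1648) + (-2.1667)·(-0.179) = 0.5526.

Step 5 — scale by n: T² = 6 · 0.5526 = 3.3158.

T² ≈ 3.3158


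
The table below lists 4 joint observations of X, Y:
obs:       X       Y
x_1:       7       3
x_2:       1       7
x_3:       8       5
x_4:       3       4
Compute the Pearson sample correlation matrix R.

Step 1 — column means:
  mean(X) = (7 + 1 + 8 + 3) / 4 = 19/4 = 4.75
  mean(Y) = (3 + 7 + 5 + 4) / 4 = 19/4 = 4.75

Step 2 — sample variances and covariances s[i,j] = (1/(n-1)) · Σ_k (x_{k,i} - mean_i) · (x_{k,j} - mean_j), with n-1 = 3:
  s[X,X] = ((2.25)·(2.25) + (-3.75)·(-3.75) + (3.25)·(3.25) + (-1.75)·(-1.75)) / 3 = 32.75/3 = 10.9167
  s[X,Y] = ((2.25)·(-1.75) + (-3.75)·(2.25) + (3.25)·(0.25) + (-1.75)·(-0.75)) / 3 = -10.25/3 = -3.4167
  s[Y,Y] = ((-1.75)·(-1.75) + (2.25)·(2.25) + (0.25)·(0.25) + (-0.75)·(-0.75)) / 3 = 8.75/3 = 2.9167
  Sample standard deviations s_i = √(s[i,i]):
  s(X) = √(10.9167) = 3.304
  s(Y) = √(2.9167) = 1.7078

Step 3 — r_{ij} = s_{ij} / (s_i · s_j):
  r[X,X] = 1 (diagonal).
  r[X,Y] = -3.4167 / (3.304 · 1.7078) = -3.4167 / 5.6427 = -0.6055
  r[Y,Y] = 1 (diagonal).

R is symmetric with unit diagonal. Assembling:

R = [[1, -0.6055],
 [-0.6055, 1]]


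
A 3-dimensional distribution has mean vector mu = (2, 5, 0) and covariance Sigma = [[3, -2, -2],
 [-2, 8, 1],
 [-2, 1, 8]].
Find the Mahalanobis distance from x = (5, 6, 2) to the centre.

Step 1 — centre the observation: (x - mu) = (3, 1, 2).

Step 2 — invert Sigma (cofactor / det for 3×3, or solve directly):
  Sigma^{-1} = [[0.4737, 0.1053, 0.1053],
 [0.1053, 0.1504, 0.0075],
 [0.1053, 0.0075, 0.1504]].

Step 3 — form the quadratic (x - mu)^T · Sigma^{-1} · (x - mu):
  Sigma^{-1} · (x - mu) = (1.7368, 0.4812, 0.6241).
  (x - mu)^T · [Sigma^{-1} · (x - mu)] = (3)·(1.7368) + (1)·(0.4812) + (2)·(0.6241) = 6.9398.

Step 4 — take square root: d = √(6.9398) ≈ 2.6344.

d(x, mu) = √(6.9398) ≈ 2.6344


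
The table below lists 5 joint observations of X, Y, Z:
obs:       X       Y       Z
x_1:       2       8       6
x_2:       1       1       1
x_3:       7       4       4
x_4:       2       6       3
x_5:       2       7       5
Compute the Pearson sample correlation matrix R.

Step 1 — column means:
  mean(X) = (2 + 1 + 7 + 2 + 2) / 5 = 14/5 = 2.8
  mean(Y) = (8 + 1 + 4 + 6 + 7) / 5 = 26/5 = 5.2
  mean(Z) = (6 + 1 + 4 + 3 + 5) / 5 = 19/5 = 3.8

Step 2 — sample variances and covariances s[i,j] = (1/(n-1)) · Σ_k (x_{k,i} - mean_i) · (x_{k,j} - mean_j), with n-1 = 4:
  s[X,X] = ((-0.8)·(-0.8) + (-1.8)·(-1.8) + (4.2)·(4.2) + (-0.8)·(-0.8) + (-0.8)·(-0.8)) / 4 = 22.8/4 = 5.7
  s[X,Y] = ((-0.8)·(2.8) + (-1.8)·(-4.2) + (4.2)·(-1.2) + (-0.8)·(0.8) + (-0.8)·(1.8)) / 4 = -1.8/4 = -0.45
  s[X,Z] = ((-0.8)·(2.2) + (-1.8)·(-2.8) + (4.2)·(0.2) + (-0.8)·(-0.8) + (-0.8)·(1.2)) / 4 = 3.8/4 = 0.95
  s[Y,Y] = ((2.8)·(2.8) + (-4.2)·(-4.2) + (-1.2)·(-1.2) + (0.8)·(0.8) + (1.8)·(1.8)) / 4 = 30.8/4 = 7.7
  s[Y,Z] = ((2.8)·(2.2) + (-4.2)·(-2.8) + (-1.2)·(0.2) + (0.8)·(-0.8) + (1.8)·(1.2)) / 4 = 19.2/4 = 4.8
  s[Z,Z] = ((2.2)·(2.2) + (-2.8)·(-2.8) + (0.2)·(0.2) + (-0.8)·(-0.8) + (1.2)·(1.2)) / 4 = 14.8/4 = 3.7
  Sample standard deviations s_i = √(s[i,i]):
  s(X) = √(5.7) = 2.3875
  s(Y) = √(7.7) = 2.7749
  s(Z) = √(3.7) = 1.9235

Step 3 — r_{ij} = s_{ij} / (s_i · s_j):
  r[X,X] = 1 (diagonal).
  r[X,Y] = -0.45 / (2.3875 · 2.7749) = -0.45 / 6.625 = -0.0679
  r[X,Z] = 0.95 / (2.3875 · 1.9235) = 0.95 / 4.5924 = 0.2069
  r[Y,Y] = 1 (diagonal).
  r[Y,Z] = 4.8 / (2.7749 · 1.9235) = 4.8 / 5.3376 = 0.8993
  r[Z,Z] = 1 (diagonal).

R is symmetric with unit diagonal. Assembling:

R = [[1, -0.0679, 0.2069],
 [-0.0679, 1, 0.8993],
 [0.2069, 0.8993, 1]]


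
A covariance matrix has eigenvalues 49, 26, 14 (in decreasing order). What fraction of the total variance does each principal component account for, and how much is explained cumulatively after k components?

Step 1 — total variance = trace(Sigma) = Σ λ_i = 49 + 26 + 14 = 89.

Step 2 — fraction explained by component i = λ_i / Σ λ:
  PC1: 49/89 = 0.5506
  PC2: 26/89 = 0.2921
  PC3: 14/89 = 0.1573

Step 3 — cumulative fraction after k components = (λ_1 + ... + λ_k) / Σ λ:
  k = 1: 49/89 = 0.5506
  k = 2: (49 + 26)/89 = 75/89 = 0.8427
  k = 3: (49 + 26 + 14)/89 = 89/89 = 1

Summary (fraction, with percent):

explained: PC1 0.5506 (55.06%), PC2 0.2921 (29.21%), PC3 0.1573 (15.73%);  cumulative: 0.5506, 0.8427, 1


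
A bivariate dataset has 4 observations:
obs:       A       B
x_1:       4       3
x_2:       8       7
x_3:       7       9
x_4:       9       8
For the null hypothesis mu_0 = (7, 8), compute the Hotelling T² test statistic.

Step 1 — sample mean vector:
  mean(A) = (4 + 8 + 7 + 9) / 4 = 28/4 = 7
  mean(B) = (3 + 7 + 9 + 8) / 4 = 27/4 = 6.75
  x̄ = (7, 6.75),  deviation x̄ - mu_0 = (7, 6.75) - (7, 8) = (0, -1.25).

Step 2 — sample covariance matrix, S[i,j] = (1/(n-1)) · Σ_k (x_{k,i} - mean_i) · (x_{k,j} - mean_j), divisor n-1 = 3:
  S[A,A] = ((-3)·(-3) + (1)·(1) + (0)·(0) + (2)·(2)) / 3 = 14/3 = 4.6667
  S[A,B] = ((-3)·(-3.75) + (1)·(0.25) + (0)·(2.25) + (2)·(1.25)) / 3 = 14/3 = 4.6667
  S[B,B] = ((-3.75)·(-3.75) + (0.25)·(0.25) + (2.25)·(2.25) + (1.25)·(1.25)) / 3 = 20.75/3 = 6.9167
  S = [[4.6667, 4.6667],
 [4.6667, 6.9167]].

Step 3 — invert S. det(S) = 4.6667·6.9167 - (4.6667)² = 10.5.
  S^{-1} = (1/det) · [[d, -b], [-b, a]] = [[0.6587, -0.4444],
 [-0.4444, 0.4444]].

Step 4 — quadratic form (x̄ - mu_0)^T · S^{-1} · (x̄ - mu_0):
  S^{-1} · (x̄ - mu_0) = (0.5556, -0.5556),
  (x̄ - mu_0)^T · [...] = (0)·(0.5556) + (-1.25)·(-0.5556) = 0.6944.

Step 5 — scale by n: T² = 4 · 0.6944 = 2.7778.

T² ≈ 2.7778


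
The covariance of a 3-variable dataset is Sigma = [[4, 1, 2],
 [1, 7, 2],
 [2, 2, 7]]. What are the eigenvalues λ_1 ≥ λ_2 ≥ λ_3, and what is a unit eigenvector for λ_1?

Step 1 — characteristic polynomial p(λ) = det(λI - Sigma) = λ³ - tr·λ² + c_1·λ - det, where tr = trace, c_1 = sum of the principal 2×2 minors, det = det(Sigma):
  tr = 4 + 7 + 7 = 18,
  c_1 = (4·7 - (1)²) + (4·7 - (2)²) + (7·7 - (2)²) = 27 + 24 + 45 = 96,
  det = 4·(7·7 - (2)²) - (1)·((1)·7 - (2)·(2)) + (2)·((1)·(2) - 7·(2)) = 4·(45) - (1)·(3) + (2)·(-12) = 153.
  So p(λ) = λ³ - 18λ² + 96λ - 153.
Step 2 — look for an integer root (rational root theorem: any rational root is an integer divisor of 153). Testing λ = 3:
  p(3) = 27 - 162 + 288 - 153 = 0  ✓
  Dividing out (λ - 3): p(λ) = (λ - 3)(λ² - 15λ + 51).
Step 3 — remaining eigenvalues from the quadratic λ² - 15λ + 51 = 0:
  Δ = 15² - 4·51 = 225 - 204 = 21,  λ = (15 ± √21)/2 = (15 ± 4.5826)/2 ≈ 9.7913 or 5.2087.
  Sorted: λ_1 = 9.7913,  λ_2 = 5.2087,  λ_3 = 3  (check: sum = 18 = tr ✓).

Step 4 — unit eigenvector for λ_1 ≈ 9.7913: v spans the null space of (Sigma - λ_1 I), whose rows are
  r_1 = (-5.7913, 1, 2),  r_2 = (1, -2.7913, 2),  r_3 = (2, 2, -2.7913).
  v is orthogonal to every row, so take v ∝ r_1 × r_2 = ((1)·(2) - (2)·(-2.7913), (2)·(1) - (-5.7913)·(2), (-5.7913)·(-2.7913) - (1)·(1)) ≈ (7.5826, 13.5826, 15.1652).
  Let u = (7.5826, 13.5826, 15.1652).
  ||u|| = √((7.5826)² + (13.5826)² + (15.1652)²) = √(471.9636) ≈ 21.7247,  v_1 = u/||u|| ≈ (0.349, 0.6252, 0.6981) (||v_1|| = 1).

λ_1 = 9.7913,  λ_2 = 5.2087,  λ_3 = 3;  v_1 ≈ (0.349, 0.6252, 0.6981)


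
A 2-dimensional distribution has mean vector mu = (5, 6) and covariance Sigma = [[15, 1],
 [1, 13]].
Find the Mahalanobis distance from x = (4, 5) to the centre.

Step 1 — centre the observation: (x - mu) = (-1, -1).

Step 2 — invert Sigma. det(Sigma) = 15·13 - (1)² = 194.
  Sigma^{-1} = (1/det) · [[d, -b], [-b, a]] = [[0.067, -0.0052],
 [-0.0052, 0.0773]].

Step 3 — form the quadratic (x - mu)^T · Sigma^{-1} · (x - mu):
  Sigma^{-1} · (x - mu) = (-0.0619, -0.0722).
  (x - mu)^T · [Sigma^{-1} · (x - mu)] = (-1)·(-0.0619) + (-1)·(-0.0722) = 0.134.

Step 4 — take square root: d = √(0.134) ≈ 0.3661.

d(x, mu) = √(0.134) ≈ 0.3661


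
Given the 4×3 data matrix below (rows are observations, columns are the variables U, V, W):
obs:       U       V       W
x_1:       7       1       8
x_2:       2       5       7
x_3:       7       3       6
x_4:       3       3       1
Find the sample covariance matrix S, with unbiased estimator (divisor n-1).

Step 1 — column means:
  mean(U) = (7 + 2 + 7 + 3) / 4 = 19/4 = 4.75
  mean(V) = (1 + 5 + 3 + 3) / 4 = 12/4 = 3
  mean(W) = (8 + 7 + 6 + 1) / 4 = 22/4 = 5.5

Step 2 — sample covariance S[i,j] = (1/(n-1)) · Σ_k (x_{k,i} - mean_i) · (x_{k,j} - mean_j), with n-1 = 3.
  S[U,U] = ((2.25)·(2.25) + (-2.75)·(-2.75) + (2.25)·(2.25) + (-1.75)·(-1.75)) / 3 = 20.75/3 = 6.9167
  S[U,V] = ((2.25)·(-2) + (-2.75)·(2) + (2.25)·(0) + (-1.75)·(0)) / 3 = -10/3 = -3.3333
  S[U,W] = ((2.25)·(2.5) + (-2.75)·(1.5) + (2.25)·(0.5) + (-1.75)·(-4.5)) / 3 = 10.5/3 = 3.5
  S[V,V] = ((-2)·(-2) + (2)·(2) + (0)·(0) + (0)·(0)) / 3 = 8/3 = 2.6667
  S[V,W] = ((-2)·(2.5) + (2)·(1.5) + (0)·(0.5) + (0)·(-4.5)) / 3 = -2/3 = -0.6667
  S[W,W] = ((2.5)·(2.5) + (1.5)·(1.5) + (0.5)·(0.5) + (-4.5)·(-4.5)) / 3 = 29/3 = 9.6667

S is symmetric (S[j,i] = S[i,j]). Assembling:

S = [[6.9167, -3.3333, 3.5],
 [-3.3333, 2.6667, -0.6667],
 [3.5, -0.6667, 9.6667]]


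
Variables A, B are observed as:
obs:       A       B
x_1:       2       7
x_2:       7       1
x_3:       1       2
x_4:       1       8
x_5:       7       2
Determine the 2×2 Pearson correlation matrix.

Step 1 — column means:
  mean(A) = (2 + 7 + 1 + 1 + 7) / 5 = 18/5 = 3.6
  mean(B) = (7 + 1 + 2 + 8 + 2) / 5 = 20/5 = 4

Step 2 — sample variances and covariances s[i,j] = (1/(n-1)) · Σ_k (x_{k,i} - mean_i) · (x_{k,j} - mean_j), with n-1 = 4:
  s[A,A] = ((-1.6)·(-1.6) + (3.4)·(3.4) + (-2.6)·(-2.6) + (-2.6)·(-2.6) + (3.4)·(3.4)) / 4 = 39.2/4 = 9.8
  s[A,B] = ((-1.6)·(3) + (3.4)·(-3) + (-2.6)·(-2) + (-2.6)·(4) + (3.4)·(-2)) / 4 = -27/4 = -6.75
  s[B,B] = ((3)·(3) + (-3)·(-3) + (-2)·(-2) + (4)·(4) + (-2)·(-2)) / 4 = 42/4 = 10.5
  Sample standard deviations s_i = √(s[i,i]):
  s(A) = √(9.8) = 3.1305
  s(B) = √(10.5) = 3.2404

Step 3 — r_{ij} = s_{ij} / (s_i · s_j):
  r[A,A] = 1 (diagonal).
  r[A,B] = -6.75 / (3.1305 · 3.2404) = -6.75 / 10.144 = -0.6654
  r[B,B] = 1 (diagonal).

R is symmetric with unit diagonal. Assembling:

R = [[1, -0.6654],
 [-0.6654, 1]]


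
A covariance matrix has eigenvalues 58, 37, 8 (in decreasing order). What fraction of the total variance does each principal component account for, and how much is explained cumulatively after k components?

Step 1 — total variance = trace(Sigma) = Σ λ_i = 58 + 37 + 8 = 103.

Step 2 — fraction explained by component i = λ_i / Σ λ:
  PC1: 58/103 = 0.5631
  PC2: 37/103 = 0.3592
  PC3: 8/103 = 0.0777

Step 3 — cumulative fraction after k components = (λ_1 + ... + λ_k) / Σ λ:
  k = 1: 58/103 = 0.5631
  k = 2: (58 + 37)/103 = 95/103 = 0.9223
  k = 3: (58 + 37 + 8)/103 = 103/103 = 1

Summary (fraction, with percent):

explained: PC1 0.5631 (56.31%), PC2 0.3592 (35.92%), PC3 0.0777 (7.77%);  cumulative: 0.5631, 0.9223, 1


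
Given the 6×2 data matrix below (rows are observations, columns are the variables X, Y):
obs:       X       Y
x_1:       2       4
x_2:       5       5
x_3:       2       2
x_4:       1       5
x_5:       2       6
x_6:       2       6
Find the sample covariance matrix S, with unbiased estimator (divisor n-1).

Step 1 — column means:
  mean(X) = (2 + 5 + 2 + 1 + 2 + 2) / 6 = 14/6 = 2.3333
  mean(Y) = (4 + 5 + 2 + 5 + 6 + 6) / 6 = 28/6 = 4.6667

Step 2 — sample covariance S[i,j] = (1/(n-1)) · Σ_k (x_{k,i} - mean_i) · (x_{k,j} - mean_j), with n-1 = 5.
  S[X,X] = ((-0.3333)·(-0.3333) + (2.6667)·(2.6667) + (-0.3333)·(-0.3333) + (-1.3333)·(-1.3333) + (-0.3333)·(-0.3333) + (-0.3333)·(-0.3333)) / 5 = 9.3333/5 = 1.8667
  S[X,Y] = ((-0.3333)·(-0.6667) + (2.6667)·(0.3333) + (-0.3333)·(-2.6667) + (-1.3333)·(0.3333) + (-0.3333)·(1.3333) + (-0.3333)·(1.3333)) / 5 = 0.6667/5 = 0.1333
  S[Y,Y] = ((-0.6667)·(-0.6667) + (0.3333)·(0.3333) + (-2.6667)·(-2.6667) + (0.3333)·(0.3333) + (1.3333)·(1.3333) + (1.3333)·(1.3333)) / 5 = 11.3333/5 = 2.2667

S is symmetric (S[j,i] = S[i,j]). Assembling:

S = [[1.8667, 0.1333],
 [0.1333, 2.2667]]


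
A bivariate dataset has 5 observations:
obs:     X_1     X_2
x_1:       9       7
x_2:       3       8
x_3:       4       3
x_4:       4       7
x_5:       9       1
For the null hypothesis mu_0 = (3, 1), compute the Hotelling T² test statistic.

Step 1 — sample mean vector:
  mean(X_1) = (9 + 3 + 4 + 4 + 9) / 5 = 29/5 = 5.8
  mean(X_2) = (7 + 8 + 3 + 7 + 1) / 5 = 26/5 = 5.2
  x̄ = (5.8, 5.2),  deviation x̄ - mu_0 = (5.8, 5.2) - (3, 1) = (2.8, 4.2).

Step 2 — sample covariance matrix, S[i,j] = (1/(n-1)) · Σ_k (x_{k,i} - mean_i) · (x_{k,j} - mean_j), divisor n-1 = 4:
  S[X_1,X_1] = ((3.2)·(3.2) + (-2.8)·(-2.8) + (-1.8)·(-1.8) + (-1.8)·(-1.8) + (3.2)·(3.2)) / 4 = 34.8/4 = 8.7
  S[X_1,X_2] = ((3.2)·(1.8) + (-2.8)·(2.8) + (-1.8)·(-2.2) + (-1.8)·(1.8) + (3.2)·(-4.2)) / 4 = -14.8/4 = -3.7
  S[X_2,X_2] = ((1.8)·(1.8) + (2.8)·(2.8) + (-2.2)·(-2.2) + (1.8)·(1.8) + (-4.2)·(-4.2)) / 4 = 36.8/4 = 9.2
  S = [[8.7, -3.7],
 [-3.7, 9.2]].

Step 3 — invert S. det(S) = 8.7·9.2 - (-3.7)² = 66.35.
  S^{-1} = (1/det) · [[d, -b], [-b, a]] = [[0.1387, 0.0558],
 [0.0558, 0.1311]].

Step 4 — quadratic form (x̄ - mu_0)^T · S^{-1} · (x̄ - mu_0):
  S^{-1} · (x̄ - mu_0) = (0.6225, 0.7069),
  (x̄ - mu_0)^T · [...] = (2.8)·(0.6225) + (4.2)·(0.7069) = 4.7117.

Step 5 — scale by n: T² = 5 · 4.7117 = 23.5584.

T² ≈ 23.5584


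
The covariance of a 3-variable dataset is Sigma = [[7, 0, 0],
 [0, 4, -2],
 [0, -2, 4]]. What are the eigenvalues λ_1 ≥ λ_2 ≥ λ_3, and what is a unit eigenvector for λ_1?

Step 1 — characteristic polynomial p(λ) = det(λI - Sigma) = λ³ - tr·λ² + c_1·λ - det, where tr = trace, c_1 = sum of the principal 2×2 minors, det = det(Sigma):
  tr = 7 + 4 + 4 = 15,
  c_1 = (7·4 - (0)²) + (7·4 - (0)²) + (4·4 - (-2)²) = 28 + 28 + 12 = 68,
  det = 7·(4·4 - (-2)²) - (0)·((0)·4 - (-2)·(0)) + (0)·((0)·(-2) - 4·(0)) = 7·(12) - (0)·(0) + (0)·(0) = 84.
  So p(λ) = λ³ - 15λ² + 68λ - 84.
Step 2 — look for an integer root (rational root theorem: any rational root is an integer divisor of 84). Testing λ = 2:
  p(2) = 8 - 60 + 136 - 84 = 0  ✓
  Dividing out (λ - 2): p(λ) = (λ - 2)(λ² - 13λ + 42).
Step 3 — remaining eigenvalues from the quadratic λ² - 13λ + 42 = 0:
  Δ = 13² - 4·42 = 169 - 168 = 1,  λ = (13 ± √1)/2 = (13 ± 1)/2 = 7 or 6.
  Sorted: λ_1 = 7,  λ_2 = 6,  λ_3 = 2  (check: sum = 15 = tr ✓).

Step 4 — unit eigenvector for λ_1 = 7: v spans the null space of (Sigma - λ_1 I), whose rows are
  r_1 = (0, 0, 0),  r_2 = (0, -3, -2),  r_3 = (0, -2, -3).
  v is orthogonal to every row, so take v ∝ r_2 × r_3 = ((-3)·(-3) - (-2)·(-2), (-2)·(0) - (0)·(-3), (0)·(-2) - (-3)·(0)) = (5, 0, 0).
  Rescale (divide by 5): u = (1, 0, 0).
  ||u|| = √((1)² + (0)² + (0)²) = √(1) = 1,  v_1 = u/||u|| ≈ (1, 0, 0) (||v_1|| = 1).

λ_1 = 7,  λ_2 = 6,  λ_3 = 2;  v_1 ≈ (1, 0, 0)


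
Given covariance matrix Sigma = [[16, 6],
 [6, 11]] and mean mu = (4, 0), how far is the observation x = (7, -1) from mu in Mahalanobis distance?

Step 1 — centre the observation: (x - mu) = (3, -1).

Step 2 — invert Sigma. det(Sigma) = 16·11 - (6)² = 140.
  Sigma^{-1} = (1/det) · [[d, -b], [-b, a]] = [[0.0786, -0.0429],
 [-0.0429, 0.1143]].

Step 3 — form the quadratic (x - mu)^T · Sigma^{-1} · (x - mu):
  Sigma^{-1} · (x - mu) = (0.2786, -0.2429).
  (x - mu)^T · [Sigma^{-1} · (x - mu)] = (3)·(0.2786) + (-1)·(-0.2429) = 1.0786.

Step 4 — take square root: d = √(1.0786) ≈ 1.0385.

d(x, mu) = √(1.0786) ≈ 1.0385


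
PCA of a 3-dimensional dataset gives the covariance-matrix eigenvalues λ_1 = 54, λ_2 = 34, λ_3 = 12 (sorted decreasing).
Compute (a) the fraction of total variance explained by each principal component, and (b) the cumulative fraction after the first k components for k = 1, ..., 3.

Step 1 — total variance = trace(Sigma) = Σ λ_i = 54 + 34 + 12 = 100.

Step 2 — fraction explained by component i = λ_i / Σ λ:
  PC1: 54/100 = 0.54
  PC2: 34/100 = 0.34
  PC3: 12/100 = 0.12

Step 3 — cumulative fraction after k components = (λ_1 + ... + λ_k) / Σ λ:
  k = 1: 54/100 = 0.54
  k = 2: (54 + 34)/100 = 88/100 = 0.88
  k = 3: (54 + 34 + 12)/100 = 100/100 = 1

Summary (fraction, with percent):

explained: PC1 0.54 (54%), PC2 0.34 (34%), PC3 0.12 (12%);  cumulative: 0.54, 0.88, 1


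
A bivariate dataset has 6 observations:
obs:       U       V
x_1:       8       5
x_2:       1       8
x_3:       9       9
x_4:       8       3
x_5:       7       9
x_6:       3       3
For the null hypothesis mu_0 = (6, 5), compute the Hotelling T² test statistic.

Step 1 — sample mean vector:
  mean(U) = (8 + 1 + 9 + 8 + 7 + 3) / 6 = 36/6 = 6
  mean(V) = (5 + 8 + 9 + 3 + 9 + 3) / 6 = 37/6 = 6.1667
  x̄ = (6, 6.1667),  deviation x̄ - mu_0 = (6, 6.1667) - (6, 5) = (0, 1.1667).

Step 2 — sample covariance matrix, S[i,j] = (1/(n-1)) · Σ_k (x_{k,i} - mean_i) · (x_{k,j} - mean_j), divisor n-1 = 5:
  S[U,U] = ((2)·(2) + (-5)·(-5) + (3)·(3) + (2)·(2) + (1)·(1) + (-3)·(-3)) / 5 = 52/5 = 10.4
  S[U,V] = ((2)·(-1.1667) + (-5)·(1.8333) + (3)·(2.8333) + (2)·(-3.1667) + (1)·(2.8333) + (-3)·(-3.1667)) / 5 = 3/5 = 0.6
  S[V,V] = ((-1.1667)·(-1.1667) + (1.8333)·(1.8333) + (2.8333)·(2.8333) + (-3.1667)·(-3.1667) + (2.8333)·(2.8333) + (-3.1667)·(-3.1667)) / 5 = 40.8333/5 = 8.1667
  S = [[10.4, 0.6],
 [0.6, 8.1667]].

Step 3 — invert S. det(S) = 10.4·8.1667 - (0.6)² = 84.5733.
  S^{-1} = (1/det) · [[d, -b], [-b, a]] = [[0.0966, -0.0071],
 [-0.0071, 0.123]].

Step 4 — quadratic form (x̄ - mu_0)^T · S^{-1} · (x̄ - mu_0):
  S^{-1} · (x̄ - mu_0) = (-0.0083, 0.1435),
  (x̄ - mu_0)^T · [...] = (0)·(-0.0083) + (1.1667)·(0.1435) = 0.1674.

Step 5 — scale by n: T² = 6 · 0.1674 = 1.0043.

T² ≈ 1.0043


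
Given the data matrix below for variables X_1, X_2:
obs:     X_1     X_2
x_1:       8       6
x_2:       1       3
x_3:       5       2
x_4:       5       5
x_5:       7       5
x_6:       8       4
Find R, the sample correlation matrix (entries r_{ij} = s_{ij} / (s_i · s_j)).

Step 1 — column means:
  mean(X_1) = (8 + 1 + 5 + 5 + 7 + 8) / 6 = 34/6 = 5.6667
  mean(X_2) = (6 + 3 + 2 + 5 + 5 + 4) / 6 = 25/6 = 4.1667

Step 2 — sample variances and covariances s[i,j] = (1/(n-1)) · Σ_k (x_{k,i} - mean_i) · (x_{k,j} - mean_j), with n-1 = 5:
  s[X_1,X_1] = ((2.3333)·(2.3333) + (-4.6667)·(-4.6667) + (-0.6667)·(-0.6667) + (-0.6667)·(-0.6667) + (1.3333)·(1.3333) + (2.3333)·(2.3333)) / 5 = 35.3333/5 = 7.0667
  s[X_1,X_2] = ((2.3333)·(1.8333) + (-4.6667)·(-1.1667) + (-0.6667)·(-2.1667) + (-0.6667)·(0.8333) + (1.3333)·(0.8333) + (2.3333)·(-0.1667)) / 5 = 11.3333/5 = 2.2667
  s[X_2,X_2] = ((1.8333)·(1.8333) + (-1.1667)·(-1.1667) + (-2.1667)·(-2.1667) + (0.8333)·(0.8333) + (0.8333)·(0.8333) + (-0.1667)·(-0.1667)) / 5 = 10.8333/5 = 2.1667
  Sample standard deviations s_i = √(s[i,i]):
  s(X_1) = √(7.0667) = 2.6583
  s(X_2) = √(2.1667) = 1.472

Step 3 — r_{ij} = s_{ij} / (s_i · s_j):
  r[X_1,X_1] = 1 (diagonal).
  r[X_1,X_2] = 2.2667 / (2.6583 · 1.472) = 2.2667 / 3.9129 = 0.5793
  r[X_2,X_2] = 1 (diagonal).

R is symmetric with unit diagonal. Assembling:

R = [[1, 0.5793],
 [0.5793, 1]]
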